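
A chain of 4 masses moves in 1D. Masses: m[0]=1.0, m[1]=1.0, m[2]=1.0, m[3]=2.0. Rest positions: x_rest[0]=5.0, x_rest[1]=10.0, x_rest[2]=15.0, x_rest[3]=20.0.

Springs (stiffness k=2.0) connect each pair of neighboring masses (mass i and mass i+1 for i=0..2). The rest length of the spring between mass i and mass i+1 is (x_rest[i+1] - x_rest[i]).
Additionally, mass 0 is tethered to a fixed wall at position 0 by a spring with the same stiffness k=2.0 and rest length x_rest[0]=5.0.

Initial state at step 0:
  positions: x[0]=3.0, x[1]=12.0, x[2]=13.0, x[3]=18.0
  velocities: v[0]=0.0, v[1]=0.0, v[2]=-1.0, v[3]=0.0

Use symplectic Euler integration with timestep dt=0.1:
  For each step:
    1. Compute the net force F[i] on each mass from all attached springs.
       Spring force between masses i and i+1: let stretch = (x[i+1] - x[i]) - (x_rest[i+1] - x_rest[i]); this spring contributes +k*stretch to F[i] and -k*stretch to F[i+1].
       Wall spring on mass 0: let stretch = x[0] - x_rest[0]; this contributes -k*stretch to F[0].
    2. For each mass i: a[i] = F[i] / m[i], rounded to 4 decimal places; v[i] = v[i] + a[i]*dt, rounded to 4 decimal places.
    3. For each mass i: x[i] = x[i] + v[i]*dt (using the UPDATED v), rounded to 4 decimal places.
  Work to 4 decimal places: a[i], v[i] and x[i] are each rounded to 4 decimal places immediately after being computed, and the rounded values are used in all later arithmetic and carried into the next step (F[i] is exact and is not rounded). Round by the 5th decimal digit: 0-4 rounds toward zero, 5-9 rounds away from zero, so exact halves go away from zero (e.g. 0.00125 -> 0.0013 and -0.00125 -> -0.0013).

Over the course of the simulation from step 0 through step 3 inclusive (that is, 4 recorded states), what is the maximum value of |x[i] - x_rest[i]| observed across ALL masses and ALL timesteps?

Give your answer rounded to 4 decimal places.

Answer: 2.0200

Derivation:
Step 0: x=[3.0000 12.0000 13.0000 18.0000] v=[0.0000 0.0000 -1.0000 0.0000]
Step 1: x=[3.1200 11.8400 12.9800 18.0000] v=[1.2000 -1.6000 -0.2000 0.0000]
Step 2: x=[3.3520 11.5284 13.0376 17.9998] v=[2.3200 -3.1160 0.5760 -0.0020]
Step 3: x=[3.6805 11.0835 13.1643 18.0000] v=[3.2849 -4.4494 1.2666 0.0018]
Max displacement = 2.0200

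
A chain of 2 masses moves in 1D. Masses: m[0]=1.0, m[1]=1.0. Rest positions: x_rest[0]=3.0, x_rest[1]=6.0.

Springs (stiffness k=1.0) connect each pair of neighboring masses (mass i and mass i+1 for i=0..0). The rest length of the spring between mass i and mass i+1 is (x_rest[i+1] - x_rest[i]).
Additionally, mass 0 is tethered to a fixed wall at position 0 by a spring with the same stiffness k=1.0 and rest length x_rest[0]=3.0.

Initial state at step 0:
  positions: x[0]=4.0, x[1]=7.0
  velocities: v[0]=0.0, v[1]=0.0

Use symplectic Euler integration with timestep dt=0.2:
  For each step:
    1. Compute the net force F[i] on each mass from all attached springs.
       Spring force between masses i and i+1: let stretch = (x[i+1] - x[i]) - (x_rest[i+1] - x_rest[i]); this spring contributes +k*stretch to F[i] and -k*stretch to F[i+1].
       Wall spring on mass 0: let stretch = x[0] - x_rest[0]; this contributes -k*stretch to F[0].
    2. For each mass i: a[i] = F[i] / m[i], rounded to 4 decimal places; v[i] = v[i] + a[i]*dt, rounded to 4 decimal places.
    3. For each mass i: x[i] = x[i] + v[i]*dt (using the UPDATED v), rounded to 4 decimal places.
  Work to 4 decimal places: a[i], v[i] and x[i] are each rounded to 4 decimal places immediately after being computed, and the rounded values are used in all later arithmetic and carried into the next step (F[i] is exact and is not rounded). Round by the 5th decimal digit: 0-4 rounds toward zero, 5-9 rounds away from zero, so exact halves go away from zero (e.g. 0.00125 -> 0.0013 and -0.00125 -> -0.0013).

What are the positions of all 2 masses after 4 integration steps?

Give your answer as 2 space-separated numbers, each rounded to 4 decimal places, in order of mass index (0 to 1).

Answer: 3.6458 6.9773

Derivation:
Step 0: x=[4.0000 7.0000] v=[0.0000 0.0000]
Step 1: x=[3.9600 7.0000] v=[-0.2000 0.0000]
Step 2: x=[3.8832 6.9984] v=[-0.3840 -0.0080]
Step 3: x=[3.7757 6.9922] v=[-0.5376 -0.0310]
Step 4: x=[3.6458 6.9773] v=[-0.6494 -0.0743]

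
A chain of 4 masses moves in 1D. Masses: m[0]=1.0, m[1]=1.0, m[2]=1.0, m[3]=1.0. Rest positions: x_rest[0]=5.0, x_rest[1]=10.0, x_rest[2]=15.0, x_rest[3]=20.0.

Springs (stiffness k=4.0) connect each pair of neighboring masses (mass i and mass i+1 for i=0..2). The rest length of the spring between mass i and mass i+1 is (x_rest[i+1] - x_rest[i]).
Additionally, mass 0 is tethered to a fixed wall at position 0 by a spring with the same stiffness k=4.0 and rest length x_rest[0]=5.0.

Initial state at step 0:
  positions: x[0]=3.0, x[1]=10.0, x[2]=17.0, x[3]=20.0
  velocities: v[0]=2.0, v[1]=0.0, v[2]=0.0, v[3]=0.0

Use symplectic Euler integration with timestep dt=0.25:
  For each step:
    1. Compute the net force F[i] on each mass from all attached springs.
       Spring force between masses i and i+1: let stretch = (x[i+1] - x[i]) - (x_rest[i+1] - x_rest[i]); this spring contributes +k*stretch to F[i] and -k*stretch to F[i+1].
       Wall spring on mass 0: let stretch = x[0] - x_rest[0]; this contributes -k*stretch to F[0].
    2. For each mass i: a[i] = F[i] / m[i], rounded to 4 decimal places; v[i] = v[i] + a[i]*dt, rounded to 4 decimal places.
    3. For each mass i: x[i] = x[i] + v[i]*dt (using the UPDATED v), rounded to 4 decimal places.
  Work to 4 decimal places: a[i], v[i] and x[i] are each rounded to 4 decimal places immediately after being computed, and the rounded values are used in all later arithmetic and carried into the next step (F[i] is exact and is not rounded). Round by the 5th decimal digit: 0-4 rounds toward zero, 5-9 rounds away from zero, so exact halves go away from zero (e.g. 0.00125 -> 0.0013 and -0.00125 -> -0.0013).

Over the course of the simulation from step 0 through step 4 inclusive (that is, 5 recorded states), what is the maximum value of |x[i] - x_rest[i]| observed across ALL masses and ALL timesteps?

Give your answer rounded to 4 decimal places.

Answer: 2.4610

Derivation:
Step 0: x=[3.0000 10.0000 17.0000 20.0000] v=[2.0000 0.0000 0.0000 0.0000]
Step 1: x=[4.5000 10.0000 16.0000 20.5000] v=[6.0000 0.0000 -4.0000 2.0000]
Step 2: x=[6.2500 10.1250 14.6250 21.1250] v=[7.0000 0.5000 -5.5000 2.5000]
Step 3: x=[7.4063 10.4063 13.7500 21.3750] v=[4.6250 1.1250 -3.5000 1.0000]
Step 4: x=[7.4610 10.7735 13.9453 20.9688] v=[0.2187 1.4687 0.7813 -1.6250]
Max displacement = 2.4610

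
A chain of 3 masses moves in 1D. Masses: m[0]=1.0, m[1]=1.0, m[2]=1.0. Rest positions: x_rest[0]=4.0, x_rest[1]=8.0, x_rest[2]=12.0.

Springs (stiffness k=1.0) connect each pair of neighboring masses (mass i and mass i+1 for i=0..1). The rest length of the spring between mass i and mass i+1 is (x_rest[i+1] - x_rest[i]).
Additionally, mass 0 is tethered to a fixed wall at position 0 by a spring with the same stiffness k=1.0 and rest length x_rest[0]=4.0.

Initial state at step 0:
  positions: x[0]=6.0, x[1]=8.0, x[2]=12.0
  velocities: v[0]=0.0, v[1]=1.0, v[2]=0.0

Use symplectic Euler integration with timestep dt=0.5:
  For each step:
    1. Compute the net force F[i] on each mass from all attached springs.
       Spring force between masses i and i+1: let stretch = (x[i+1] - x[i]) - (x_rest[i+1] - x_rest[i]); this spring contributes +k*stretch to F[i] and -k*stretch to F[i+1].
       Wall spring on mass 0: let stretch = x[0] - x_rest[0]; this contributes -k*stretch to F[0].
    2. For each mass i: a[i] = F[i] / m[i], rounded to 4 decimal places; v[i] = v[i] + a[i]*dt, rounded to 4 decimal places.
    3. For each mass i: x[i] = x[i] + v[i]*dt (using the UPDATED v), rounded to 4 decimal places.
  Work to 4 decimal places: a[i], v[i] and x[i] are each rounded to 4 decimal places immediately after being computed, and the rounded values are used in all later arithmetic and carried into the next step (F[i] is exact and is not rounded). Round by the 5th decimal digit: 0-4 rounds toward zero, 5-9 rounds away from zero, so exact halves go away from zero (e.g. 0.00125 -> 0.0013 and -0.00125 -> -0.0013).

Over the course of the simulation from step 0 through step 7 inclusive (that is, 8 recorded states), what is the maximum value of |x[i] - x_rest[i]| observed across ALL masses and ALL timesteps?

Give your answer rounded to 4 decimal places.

Step 0: x=[6.0000 8.0000 12.0000] v=[0.0000 1.0000 0.0000]
Step 1: x=[5.0000 9.0000 12.0000] v=[-2.0000 2.0000 0.0000]
Step 2: x=[3.7500 9.7500 12.2500] v=[-2.5000 1.5000 0.5000]
Step 3: x=[3.0625 9.6250 12.8750] v=[-1.3750 -0.2500 1.2500]
Step 4: x=[3.2500 8.6719 13.6875] v=[0.3750 -1.9063 1.6250]
Step 5: x=[3.9805 7.6172 14.2461] v=[1.4610 -2.1095 1.1172]
Step 6: x=[4.6251 7.3105 14.1475] v=[1.2891 -0.6134 -0.1973]
Step 7: x=[4.7848 8.0417 13.3396] v=[0.3193 1.4624 -1.6158]
Max displacement = 2.2461

Answer: 2.2461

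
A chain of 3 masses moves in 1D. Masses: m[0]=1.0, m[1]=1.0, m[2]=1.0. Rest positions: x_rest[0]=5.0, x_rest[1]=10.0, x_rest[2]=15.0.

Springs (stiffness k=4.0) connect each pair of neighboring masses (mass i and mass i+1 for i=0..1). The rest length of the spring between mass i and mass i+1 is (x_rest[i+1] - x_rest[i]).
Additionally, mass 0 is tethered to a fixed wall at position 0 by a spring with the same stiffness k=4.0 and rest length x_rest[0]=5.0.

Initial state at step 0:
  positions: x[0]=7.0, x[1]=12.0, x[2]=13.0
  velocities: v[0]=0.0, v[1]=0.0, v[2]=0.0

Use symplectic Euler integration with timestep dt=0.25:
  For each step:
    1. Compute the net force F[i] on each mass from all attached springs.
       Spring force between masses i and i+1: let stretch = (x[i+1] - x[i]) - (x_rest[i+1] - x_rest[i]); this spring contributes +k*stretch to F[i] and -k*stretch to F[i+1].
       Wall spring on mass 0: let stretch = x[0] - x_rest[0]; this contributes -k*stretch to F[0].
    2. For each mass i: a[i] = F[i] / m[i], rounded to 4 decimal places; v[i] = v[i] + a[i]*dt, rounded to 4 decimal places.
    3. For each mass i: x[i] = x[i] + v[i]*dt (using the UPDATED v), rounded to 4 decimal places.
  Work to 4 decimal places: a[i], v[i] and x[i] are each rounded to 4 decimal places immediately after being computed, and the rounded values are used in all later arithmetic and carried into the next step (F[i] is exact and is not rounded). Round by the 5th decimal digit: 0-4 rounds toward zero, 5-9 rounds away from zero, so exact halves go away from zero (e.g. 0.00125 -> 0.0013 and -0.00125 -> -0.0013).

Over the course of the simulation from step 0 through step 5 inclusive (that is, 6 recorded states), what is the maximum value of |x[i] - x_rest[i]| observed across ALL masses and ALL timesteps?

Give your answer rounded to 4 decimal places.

Answer: 2.6367

Derivation:
Step 0: x=[7.0000 12.0000 13.0000] v=[0.0000 0.0000 0.0000]
Step 1: x=[6.5000 11.0000 14.0000] v=[-2.0000 -4.0000 4.0000]
Step 2: x=[5.5000 9.6250 15.5000] v=[-4.0000 -5.5000 6.0000]
Step 3: x=[4.1563 8.6875 16.7813] v=[-5.3750 -3.7500 5.1250]
Step 4: x=[2.9063 8.6407 17.2891] v=[-5.0001 -0.1874 2.0312]
Step 5: x=[2.3633 9.3224 16.8848] v=[-2.1720 2.7266 -1.6172]
Max displacement = 2.6367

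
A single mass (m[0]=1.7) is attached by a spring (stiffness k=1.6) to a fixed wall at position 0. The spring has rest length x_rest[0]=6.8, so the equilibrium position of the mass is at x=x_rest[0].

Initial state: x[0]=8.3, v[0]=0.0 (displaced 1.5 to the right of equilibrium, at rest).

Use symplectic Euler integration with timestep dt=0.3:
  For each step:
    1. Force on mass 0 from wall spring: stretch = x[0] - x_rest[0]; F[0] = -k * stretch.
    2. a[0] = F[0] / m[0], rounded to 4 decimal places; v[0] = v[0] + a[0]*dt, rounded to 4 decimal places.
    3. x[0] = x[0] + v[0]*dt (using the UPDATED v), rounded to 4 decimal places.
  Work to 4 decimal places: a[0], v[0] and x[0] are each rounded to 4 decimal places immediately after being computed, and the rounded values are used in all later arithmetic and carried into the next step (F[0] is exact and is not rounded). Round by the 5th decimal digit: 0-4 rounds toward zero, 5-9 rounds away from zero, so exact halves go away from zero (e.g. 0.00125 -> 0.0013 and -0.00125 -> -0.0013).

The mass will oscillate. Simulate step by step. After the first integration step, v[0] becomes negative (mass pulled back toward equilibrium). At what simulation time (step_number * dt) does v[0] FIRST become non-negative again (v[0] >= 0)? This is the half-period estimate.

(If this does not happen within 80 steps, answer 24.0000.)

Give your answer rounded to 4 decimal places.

Answer: 3.3000

Derivation:
Step 0: x=[8.3000] v=[0.0000]
Step 1: x=[8.1730] v=[-0.4235]
Step 2: x=[7.9296] v=[-0.8112]
Step 3: x=[7.5905] v=[-1.1302]
Step 4: x=[7.1845] v=[-1.3534]
Step 5: x=[6.7459] v=[-1.4620]
Step 6: x=[6.3119] v=[-1.4467]
Step 7: x=[5.9192] v=[-1.3089]
Step 8: x=[5.6011] v=[-1.0602]
Step 9: x=[5.3846] v=[-0.7217]
Step 10: x=[5.2880] v=[-0.3221]
Step 11: x=[5.3194] v=[0.1048]
First v>=0 after going negative at step 11, time=3.3000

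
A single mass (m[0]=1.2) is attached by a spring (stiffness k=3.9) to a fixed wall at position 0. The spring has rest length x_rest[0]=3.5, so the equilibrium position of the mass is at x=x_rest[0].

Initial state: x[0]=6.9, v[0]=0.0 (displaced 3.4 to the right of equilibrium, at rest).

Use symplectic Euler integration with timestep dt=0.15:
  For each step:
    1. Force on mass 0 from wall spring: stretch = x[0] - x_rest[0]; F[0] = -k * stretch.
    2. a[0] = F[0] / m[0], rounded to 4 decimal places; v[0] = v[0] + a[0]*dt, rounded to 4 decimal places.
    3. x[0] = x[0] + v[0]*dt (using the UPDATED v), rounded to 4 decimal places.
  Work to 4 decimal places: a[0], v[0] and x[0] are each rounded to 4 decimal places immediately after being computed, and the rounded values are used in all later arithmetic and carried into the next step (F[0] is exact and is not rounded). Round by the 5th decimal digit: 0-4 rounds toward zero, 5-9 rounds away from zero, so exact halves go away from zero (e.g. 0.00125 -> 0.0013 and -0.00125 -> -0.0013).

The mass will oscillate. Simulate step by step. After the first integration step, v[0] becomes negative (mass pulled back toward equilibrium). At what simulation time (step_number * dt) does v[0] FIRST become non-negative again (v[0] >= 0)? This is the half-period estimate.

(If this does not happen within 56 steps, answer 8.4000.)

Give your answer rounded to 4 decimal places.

Step 0: x=[6.9000] v=[0.0000]
Step 1: x=[6.6514] v=[-1.6575]
Step 2: x=[6.1723] v=[-3.1938]
Step 3: x=[5.4978] v=[-4.4966]
Step 4: x=[4.6772] v=[-5.4705]
Step 5: x=[3.7705] v=[-6.0444]
Step 6: x=[2.8441] v=[-6.1763]
Step 7: x=[1.9656] v=[-5.8565]
Step 8: x=[1.1993] v=[-5.1085]
Step 9: x=[0.6013] v=[-3.9869]
Step 10: x=[0.2152] v=[-2.5738]
Step 11: x=[0.0693] v=[-0.9725]
Step 12: x=[0.1743] v=[0.7000]
First v>=0 after going negative at step 12, time=1.8000

Answer: 1.8000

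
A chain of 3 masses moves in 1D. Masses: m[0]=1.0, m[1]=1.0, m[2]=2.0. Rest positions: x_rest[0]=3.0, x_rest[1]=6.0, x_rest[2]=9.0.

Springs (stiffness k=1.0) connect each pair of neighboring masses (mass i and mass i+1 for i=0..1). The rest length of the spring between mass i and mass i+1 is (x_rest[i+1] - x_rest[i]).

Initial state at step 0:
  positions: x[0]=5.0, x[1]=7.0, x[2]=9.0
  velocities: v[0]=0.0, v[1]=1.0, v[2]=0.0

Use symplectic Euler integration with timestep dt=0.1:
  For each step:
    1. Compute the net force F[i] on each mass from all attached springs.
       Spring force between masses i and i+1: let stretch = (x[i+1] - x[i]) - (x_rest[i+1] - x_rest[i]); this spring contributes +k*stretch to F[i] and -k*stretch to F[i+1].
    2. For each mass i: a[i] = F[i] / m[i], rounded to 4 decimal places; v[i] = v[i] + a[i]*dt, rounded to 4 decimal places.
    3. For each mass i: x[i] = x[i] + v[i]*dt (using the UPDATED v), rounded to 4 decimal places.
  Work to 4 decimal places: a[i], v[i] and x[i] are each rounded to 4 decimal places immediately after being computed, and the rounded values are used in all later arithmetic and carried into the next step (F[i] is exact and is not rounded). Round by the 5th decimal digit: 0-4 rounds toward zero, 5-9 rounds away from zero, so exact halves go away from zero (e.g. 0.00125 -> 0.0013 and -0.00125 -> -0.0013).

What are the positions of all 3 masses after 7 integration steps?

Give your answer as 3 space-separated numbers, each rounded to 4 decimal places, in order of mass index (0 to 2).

Step 0: x=[5.0000 7.0000 9.0000] v=[0.0000 1.0000 0.0000]
Step 1: x=[4.9900 7.1000 9.0050] v=[-0.1000 1.0000 0.0500]
Step 2: x=[4.9711 7.1980 9.0155] v=[-0.1890 0.9795 0.1048]
Step 3: x=[4.9445 7.2919 9.0319] v=[-0.2663 0.9386 0.1639]
Step 4: x=[4.9113 7.3797 9.0546] v=[-0.3316 0.8779 0.2269]
Step 5: x=[4.8728 7.4596 9.0839] v=[-0.3848 0.7986 0.2932]
Step 6: x=[4.8302 7.5298 9.1201] v=[-0.4261 0.7024 0.3620]
Step 7: x=[4.7846 7.5890 9.1634] v=[-0.4561 0.5915 0.4325]

Answer: 4.7846 7.5890 9.1634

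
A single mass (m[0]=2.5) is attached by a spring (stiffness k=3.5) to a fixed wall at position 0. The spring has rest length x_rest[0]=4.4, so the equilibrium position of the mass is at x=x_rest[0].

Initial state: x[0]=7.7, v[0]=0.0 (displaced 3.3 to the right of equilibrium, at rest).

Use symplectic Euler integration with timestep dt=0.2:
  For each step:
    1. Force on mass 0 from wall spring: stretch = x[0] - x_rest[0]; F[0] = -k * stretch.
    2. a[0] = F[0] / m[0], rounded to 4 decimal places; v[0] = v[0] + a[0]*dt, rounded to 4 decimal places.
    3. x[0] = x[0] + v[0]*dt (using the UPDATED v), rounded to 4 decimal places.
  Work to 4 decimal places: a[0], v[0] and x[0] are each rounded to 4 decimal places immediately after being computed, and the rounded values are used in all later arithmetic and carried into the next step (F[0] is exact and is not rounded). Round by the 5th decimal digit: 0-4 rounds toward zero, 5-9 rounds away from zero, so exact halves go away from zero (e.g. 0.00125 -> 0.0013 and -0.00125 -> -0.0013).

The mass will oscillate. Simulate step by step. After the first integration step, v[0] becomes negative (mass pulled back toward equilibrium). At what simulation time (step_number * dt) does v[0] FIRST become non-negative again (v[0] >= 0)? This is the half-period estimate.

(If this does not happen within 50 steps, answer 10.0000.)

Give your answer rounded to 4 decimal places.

Answer: 2.8000

Derivation:
Step 0: x=[7.7000] v=[0.0000]
Step 1: x=[7.5152] v=[-0.9240]
Step 2: x=[7.1559] v=[-1.7963]
Step 3: x=[6.6423] v=[-2.5680]
Step 4: x=[6.0031] v=[-3.1958]
Step 5: x=[5.2742] v=[-3.6447]
Step 6: x=[4.4963] v=[-3.8895]
Step 7: x=[3.7130] v=[-3.9165]
Step 8: x=[2.9682] v=[-3.7241]
Step 9: x=[2.3036] v=[-3.3232]
Step 10: x=[1.7564] v=[-2.7362]
Step 11: x=[1.3572] v=[-1.9960]
Step 12: x=[1.1284] v=[-1.1440]
Step 13: x=[1.0828] v=[-0.2280]
Step 14: x=[1.2230] v=[0.7008]
First v>=0 after going negative at step 14, time=2.8000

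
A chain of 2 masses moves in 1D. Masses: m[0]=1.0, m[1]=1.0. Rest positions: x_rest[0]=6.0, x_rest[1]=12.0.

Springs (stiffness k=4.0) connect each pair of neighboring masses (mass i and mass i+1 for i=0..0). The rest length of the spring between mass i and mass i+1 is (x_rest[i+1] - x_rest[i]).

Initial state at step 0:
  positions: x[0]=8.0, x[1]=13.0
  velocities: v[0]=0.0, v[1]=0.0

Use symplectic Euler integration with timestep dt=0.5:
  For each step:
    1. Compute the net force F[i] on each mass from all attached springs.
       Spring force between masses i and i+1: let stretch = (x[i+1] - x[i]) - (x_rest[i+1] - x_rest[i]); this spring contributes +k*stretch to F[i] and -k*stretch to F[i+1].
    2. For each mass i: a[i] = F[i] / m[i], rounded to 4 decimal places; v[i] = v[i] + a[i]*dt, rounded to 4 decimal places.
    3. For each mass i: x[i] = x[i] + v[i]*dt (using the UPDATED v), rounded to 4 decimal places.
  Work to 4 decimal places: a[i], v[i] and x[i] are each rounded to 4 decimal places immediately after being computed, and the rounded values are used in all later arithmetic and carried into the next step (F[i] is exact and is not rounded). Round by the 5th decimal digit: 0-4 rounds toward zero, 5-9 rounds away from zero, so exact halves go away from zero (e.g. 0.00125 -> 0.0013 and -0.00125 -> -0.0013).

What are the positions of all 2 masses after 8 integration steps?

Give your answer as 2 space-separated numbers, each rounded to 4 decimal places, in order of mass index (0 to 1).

Step 0: x=[8.0000 13.0000] v=[0.0000 0.0000]
Step 1: x=[7.0000 14.0000] v=[-2.0000 2.0000]
Step 2: x=[7.0000 14.0000] v=[0.0000 0.0000]
Step 3: x=[8.0000 13.0000] v=[2.0000 -2.0000]
Step 4: x=[8.0000 13.0000] v=[0.0000 0.0000]
Step 5: x=[7.0000 14.0000] v=[-2.0000 2.0000]
Step 6: x=[7.0000 14.0000] v=[0.0000 0.0000]
Step 7: x=[8.0000 13.0000] v=[2.0000 -2.0000]
Step 8: x=[8.0000 13.0000] v=[0.0000 0.0000]

Answer: 8.0000 13.0000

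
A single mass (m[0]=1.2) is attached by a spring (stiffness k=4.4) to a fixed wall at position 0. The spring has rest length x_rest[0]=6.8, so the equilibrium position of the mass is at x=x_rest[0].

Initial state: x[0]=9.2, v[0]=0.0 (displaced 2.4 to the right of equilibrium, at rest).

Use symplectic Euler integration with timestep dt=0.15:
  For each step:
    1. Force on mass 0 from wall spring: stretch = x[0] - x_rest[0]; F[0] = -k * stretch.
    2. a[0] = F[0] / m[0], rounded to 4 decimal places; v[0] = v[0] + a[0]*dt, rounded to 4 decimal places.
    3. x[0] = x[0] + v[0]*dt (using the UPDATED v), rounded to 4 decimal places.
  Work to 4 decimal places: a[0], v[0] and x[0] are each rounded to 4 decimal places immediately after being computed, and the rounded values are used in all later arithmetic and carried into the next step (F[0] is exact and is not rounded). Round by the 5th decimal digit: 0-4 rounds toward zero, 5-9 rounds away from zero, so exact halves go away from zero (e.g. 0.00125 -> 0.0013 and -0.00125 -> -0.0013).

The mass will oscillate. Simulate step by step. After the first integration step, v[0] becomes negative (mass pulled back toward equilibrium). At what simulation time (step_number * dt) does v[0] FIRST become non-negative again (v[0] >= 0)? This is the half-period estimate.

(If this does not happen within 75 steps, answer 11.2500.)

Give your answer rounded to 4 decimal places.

Step 0: x=[9.2000] v=[0.0000]
Step 1: x=[9.0020] v=[-1.3200]
Step 2: x=[8.6223] v=[-2.5311]
Step 3: x=[8.0923] v=[-3.5334]
Step 4: x=[7.4557] v=[-4.2442]
Step 5: x=[6.7650] v=[-4.6048]
Step 6: x=[6.0772] v=[-4.5856]
Step 7: x=[5.4490] v=[-4.1881]
Step 8: x=[4.9323] v=[-3.4450]
Step 9: x=[4.5696] v=[-2.4178]
Step 10: x=[4.3909] v=[-1.1911]
Step 11: x=[4.4110] v=[0.1339]
First v>=0 after going negative at step 11, time=1.6500

Answer: 1.6500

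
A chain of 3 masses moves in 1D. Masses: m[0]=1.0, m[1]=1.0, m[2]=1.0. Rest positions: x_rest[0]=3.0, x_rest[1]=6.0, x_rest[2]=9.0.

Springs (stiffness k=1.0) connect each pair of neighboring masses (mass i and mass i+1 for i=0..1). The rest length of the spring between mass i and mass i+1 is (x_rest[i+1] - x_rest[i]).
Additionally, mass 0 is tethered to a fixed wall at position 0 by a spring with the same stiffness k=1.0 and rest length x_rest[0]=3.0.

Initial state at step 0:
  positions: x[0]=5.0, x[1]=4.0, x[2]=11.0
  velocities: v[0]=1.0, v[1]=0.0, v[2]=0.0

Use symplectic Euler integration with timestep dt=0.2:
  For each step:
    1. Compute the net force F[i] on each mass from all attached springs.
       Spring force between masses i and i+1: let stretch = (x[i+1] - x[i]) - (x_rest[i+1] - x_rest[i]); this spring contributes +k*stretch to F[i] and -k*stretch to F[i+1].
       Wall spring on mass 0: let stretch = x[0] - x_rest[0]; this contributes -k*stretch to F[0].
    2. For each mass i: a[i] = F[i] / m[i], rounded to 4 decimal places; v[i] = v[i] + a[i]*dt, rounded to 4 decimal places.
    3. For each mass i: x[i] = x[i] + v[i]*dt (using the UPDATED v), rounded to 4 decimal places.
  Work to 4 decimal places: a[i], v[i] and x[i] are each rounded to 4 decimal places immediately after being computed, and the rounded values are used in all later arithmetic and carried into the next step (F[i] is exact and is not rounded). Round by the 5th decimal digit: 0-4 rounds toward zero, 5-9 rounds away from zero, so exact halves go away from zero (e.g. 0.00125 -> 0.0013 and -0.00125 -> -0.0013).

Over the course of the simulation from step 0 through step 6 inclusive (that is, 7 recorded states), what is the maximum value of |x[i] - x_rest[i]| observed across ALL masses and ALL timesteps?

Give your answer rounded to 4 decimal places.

Step 0: x=[5.0000 4.0000 11.0000] v=[1.0000 0.0000 0.0000]
Step 1: x=[4.9600 4.3200 10.8400] v=[-0.2000 1.6000 -0.8000]
Step 2: x=[4.6960 4.9264 10.5392] v=[-1.3200 3.0320 -1.5040]
Step 3: x=[4.2534 5.7481 10.1339] v=[-2.2131 4.1085 -2.0266]
Step 4: x=[3.7004 6.6854 9.6731] v=[-2.7648 4.6867 -2.3038]
Step 5: x=[3.1188 7.6228 9.2128] v=[-2.9079 4.6872 -2.3013]
Step 6: x=[2.5926 8.4437 8.8089] v=[-2.6309 4.1044 -2.0193]
Max displacement = 2.4437

Answer: 2.4437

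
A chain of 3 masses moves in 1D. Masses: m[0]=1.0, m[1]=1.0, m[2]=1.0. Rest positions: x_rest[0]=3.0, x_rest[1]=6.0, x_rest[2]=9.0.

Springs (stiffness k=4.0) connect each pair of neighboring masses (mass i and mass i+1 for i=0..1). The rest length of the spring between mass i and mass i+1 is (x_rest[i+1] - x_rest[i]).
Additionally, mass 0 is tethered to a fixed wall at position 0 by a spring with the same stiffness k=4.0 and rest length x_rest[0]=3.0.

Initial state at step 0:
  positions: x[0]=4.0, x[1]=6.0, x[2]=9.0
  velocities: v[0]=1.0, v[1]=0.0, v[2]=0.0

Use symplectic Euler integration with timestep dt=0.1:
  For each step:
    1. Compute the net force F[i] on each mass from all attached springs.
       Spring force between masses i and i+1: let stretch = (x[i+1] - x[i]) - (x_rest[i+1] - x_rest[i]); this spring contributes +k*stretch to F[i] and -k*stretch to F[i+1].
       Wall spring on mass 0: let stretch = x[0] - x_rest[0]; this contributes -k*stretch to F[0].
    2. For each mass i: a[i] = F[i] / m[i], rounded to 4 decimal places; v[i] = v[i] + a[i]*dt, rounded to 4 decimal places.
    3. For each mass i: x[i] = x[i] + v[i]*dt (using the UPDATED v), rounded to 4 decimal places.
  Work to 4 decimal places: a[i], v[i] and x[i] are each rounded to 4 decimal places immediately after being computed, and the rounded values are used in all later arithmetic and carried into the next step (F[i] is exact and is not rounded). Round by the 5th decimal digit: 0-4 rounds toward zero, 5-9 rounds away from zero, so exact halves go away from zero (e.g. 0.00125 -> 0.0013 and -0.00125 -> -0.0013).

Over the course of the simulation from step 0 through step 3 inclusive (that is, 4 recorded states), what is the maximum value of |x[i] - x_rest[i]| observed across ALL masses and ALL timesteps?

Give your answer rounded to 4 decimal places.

Answer: 1.0200

Derivation:
Step 0: x=[4.0000 6.0000 9.0000] v=[1.0000 0.0000 0.0000]
Step 1: x=[4.0200 6.0400 9.0000] v=[0.2000 0.4000 0.0000]
Step 2: x=[3.9600 6.1176 9.0016] v=[-0.6000 0.7760 0.0160]
Step 3: x=[3.8279 6.2243 9.0078] v=[-1.3210 1.0666 0.0624]
Max displacement = 1.0200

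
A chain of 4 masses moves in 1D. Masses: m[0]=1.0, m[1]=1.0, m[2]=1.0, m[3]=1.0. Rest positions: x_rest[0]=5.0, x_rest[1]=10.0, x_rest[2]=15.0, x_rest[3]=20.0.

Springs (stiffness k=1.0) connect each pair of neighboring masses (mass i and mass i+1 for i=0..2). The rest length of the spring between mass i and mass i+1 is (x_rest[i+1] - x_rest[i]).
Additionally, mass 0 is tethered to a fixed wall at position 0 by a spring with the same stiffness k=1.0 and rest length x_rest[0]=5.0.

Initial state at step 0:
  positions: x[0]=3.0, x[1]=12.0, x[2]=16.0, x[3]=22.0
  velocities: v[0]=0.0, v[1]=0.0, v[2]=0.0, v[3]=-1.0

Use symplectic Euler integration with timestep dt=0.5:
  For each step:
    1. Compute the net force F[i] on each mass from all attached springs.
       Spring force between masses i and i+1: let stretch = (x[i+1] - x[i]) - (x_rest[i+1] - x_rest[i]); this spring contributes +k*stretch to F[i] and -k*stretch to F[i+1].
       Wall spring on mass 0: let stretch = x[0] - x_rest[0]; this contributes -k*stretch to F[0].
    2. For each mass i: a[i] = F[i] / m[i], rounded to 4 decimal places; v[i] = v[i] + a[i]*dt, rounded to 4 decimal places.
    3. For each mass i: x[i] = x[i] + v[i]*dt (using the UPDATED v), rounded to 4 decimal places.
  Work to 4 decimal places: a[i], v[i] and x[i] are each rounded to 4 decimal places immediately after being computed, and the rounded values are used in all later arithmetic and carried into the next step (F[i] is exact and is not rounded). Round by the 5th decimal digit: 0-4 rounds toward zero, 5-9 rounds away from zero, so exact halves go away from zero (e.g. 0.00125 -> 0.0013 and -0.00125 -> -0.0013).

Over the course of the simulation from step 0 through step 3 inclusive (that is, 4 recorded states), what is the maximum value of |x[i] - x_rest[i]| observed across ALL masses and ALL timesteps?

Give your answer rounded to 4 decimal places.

Answer: 2.5000

Derivation:
Step 0: x=[3.0000 12.0000 16.0000 22.0000] v=[0.0000 0.0000 0.0000 -1.0000]
Step 1: x=[4.5000 10.7500 16.5000 21.2500] v=[3.0000 -2.5000 1.0000 -1.5000]
Step 2: x=[6.4375 9.3750 16.7500 20.5625] v=[3.8750 -2.7500 0.5000 -1.3750]
Step 3: x=[7.5000 9.1094 16.1094 20.1719] v=[2.1250 -0.5313 -1.2813 -0.7813]
Max displacement = 2.5000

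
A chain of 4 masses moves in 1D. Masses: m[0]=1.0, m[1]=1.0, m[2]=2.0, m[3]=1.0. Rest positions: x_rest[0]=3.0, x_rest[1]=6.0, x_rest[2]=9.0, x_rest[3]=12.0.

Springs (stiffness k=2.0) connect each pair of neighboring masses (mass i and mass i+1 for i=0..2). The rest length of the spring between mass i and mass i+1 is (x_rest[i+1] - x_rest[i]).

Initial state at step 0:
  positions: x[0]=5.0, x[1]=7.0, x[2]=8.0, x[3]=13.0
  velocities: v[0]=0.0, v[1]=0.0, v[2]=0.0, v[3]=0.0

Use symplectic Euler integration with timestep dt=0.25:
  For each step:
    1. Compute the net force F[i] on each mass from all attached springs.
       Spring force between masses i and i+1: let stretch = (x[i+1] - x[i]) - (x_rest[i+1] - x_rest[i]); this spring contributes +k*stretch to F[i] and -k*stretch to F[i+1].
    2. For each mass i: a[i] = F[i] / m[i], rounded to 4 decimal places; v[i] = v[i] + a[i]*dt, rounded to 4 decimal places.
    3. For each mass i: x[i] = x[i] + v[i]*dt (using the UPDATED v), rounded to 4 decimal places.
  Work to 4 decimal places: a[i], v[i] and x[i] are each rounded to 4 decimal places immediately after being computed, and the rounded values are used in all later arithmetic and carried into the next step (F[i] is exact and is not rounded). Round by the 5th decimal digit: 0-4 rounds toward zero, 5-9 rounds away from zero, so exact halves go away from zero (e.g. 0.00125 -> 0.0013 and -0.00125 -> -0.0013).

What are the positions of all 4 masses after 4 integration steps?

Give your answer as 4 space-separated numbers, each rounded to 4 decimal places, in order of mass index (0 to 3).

Answer: 3.7880 6.3303 9.7717 11.3386

Derivation:
Step 0: x=[5.0000 7.0000 8.0000 13.0000] v=[0.0000 0.0000 0.0000 0.0000]
Step 1: x=[4.8750 6.8750 8.2500 12.7500] v=[-0.5000 -0.5000 1.0000 -1.0000]
Step 2: x=[4.6250 6.6719 8.6953 12.3125] v=[-1.0000 -0.8125 1.7813 -1.7500]
Step 3: x=[4.2559 6.4658 9.2403 11.7979] v=[-1.4766 -0.8243 2.1798 -2.0586]
Step 4: x=[3.7880 6.3303 9.7717 11.3386] v=[-1.8717 -0.5420 2.1256 -1.8374]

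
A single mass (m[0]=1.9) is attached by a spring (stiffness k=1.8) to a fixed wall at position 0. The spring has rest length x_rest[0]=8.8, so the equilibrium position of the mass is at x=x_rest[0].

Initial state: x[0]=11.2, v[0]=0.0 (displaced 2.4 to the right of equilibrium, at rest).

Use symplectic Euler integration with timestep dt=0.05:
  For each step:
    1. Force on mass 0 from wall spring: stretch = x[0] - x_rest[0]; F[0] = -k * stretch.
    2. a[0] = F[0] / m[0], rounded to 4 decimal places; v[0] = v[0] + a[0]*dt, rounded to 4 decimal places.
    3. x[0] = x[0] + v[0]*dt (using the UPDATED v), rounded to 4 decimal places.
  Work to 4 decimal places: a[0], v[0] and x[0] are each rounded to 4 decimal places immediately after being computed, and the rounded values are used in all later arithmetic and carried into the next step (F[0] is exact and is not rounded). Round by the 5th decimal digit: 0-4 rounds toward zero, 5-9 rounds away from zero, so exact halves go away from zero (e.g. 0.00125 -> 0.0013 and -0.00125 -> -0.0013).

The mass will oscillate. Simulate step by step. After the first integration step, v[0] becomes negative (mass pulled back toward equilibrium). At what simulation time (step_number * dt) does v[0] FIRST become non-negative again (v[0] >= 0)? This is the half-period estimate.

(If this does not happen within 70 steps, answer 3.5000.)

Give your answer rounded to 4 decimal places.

Answer: 3.2500

Derivation:
Step 0: x=[11.2000] v=[0.0000]
Step 1: x=[11.1943] v=[-0.1137]
Step 2: x=[11.1829] v=[-0.2271]
Step 3: x=[11.1659] v=[-0.3400]
Step 4: x=[11.1433] v=[-0.4521]
Step 5: x=[11.1151] v=[-0.5631]
Step 6: x=[11.0815] v=[-0.6728]
Step 7: x=[11.0425] v=[-0.7809]
Step 8: x=[10.9981] v=[-0.8871]
Step 9: x=[10.9485] v=[-0.9912]
Step 10: x=[10.8939] v=[-1.0930]
Step 11: x=[10.8343] v=[-1.1922]
Step 12: x=[10.7699] v=[-1.2886]
Step 13: x=[10.7008] v=[-1.3819]
Step 14: x=[10.6272] v=[-1.4719]
Step 15: x=[10.5493] v=[-1.5585]
Step 16: x=[10.4672] v=[-1.6414]
Step 17: x=[10.3812] v=[-1.7204]
Step 18: x=[10.2914] v=[-1.7953]
Step 19: x=[10.1981] v=[-1.8659]
Step 20: x=[10.1015] v=[-1.9321]
Step 21: x=[10.0018] v=[-1.9938]
Step 22: x=[9.8993] v=[-2.0507]
Step 23: x=[9.7942] v=[-2.1028]
Step 24: x=[9.6867] v=[-2.1499]
Step 25: x=[9.5771] v=[-2.1919]
Step 26: x=[9.4657] v=[-2.2287]
Step 27: x=[9.3527] v=[-2.2602]
Step 28: x=[9.2384] v=[-2.2864]
Step 29: x=[9.1230] v=[-2.3072]
Step 30: x=[9.0069] v=[-2.3225]
Step 31: x=[8.8903] v=[-2.3323]
Step 32: x=[8.7735] v=[-2.3366]
Step 33: x=[8.6567] v=[-2.3353]
Step 34: x=[8.5403] v=[-2.3285]
Step 35: x=[8.4245] v=[-2.3162]
Step 36: x=[8.3096] v=[-2.2984]
Step 37: x=[8.1958] v=[-2.2752]
Step 38: x=[8.0835] v=[-2.2466]
Step 39: x=[7.9729] v=[-2.2127]
Step 40: x=[7.8642] v=[-2.1735]
Step 41: x=[7.7577] v=[-2.1292]
Step 42: x=[7.6537] v=[-2.0798]
Step 43: x=[7.5524] v=[-2.0255]
Step 44: x=[7.4541] v=[-1.9664]
Step 45: x=[7.3590] v=[-1.9026]
Step 46: x=[7.2673] v=[-1.8343]
Step 47: x=[7.1792] v=[-1.7617]
Step 48: x=[7.0950] v=[-1.6849]
Step 49: x=[7.0148] v=[-1.6041]
Step 50: x=[6.9388] v=[-1.5195]
Step 51: x=[6.8672] v=[-1.4313]
Step 52: x=[6.8002] v=[-1.3397]
Step 53: x=[6.7380] v=[-1.2450]
Step 54: x=[6.6806] v=[-1.1473]
Step 55: x=[6.6283] v=[-1.0469]
Step 56: x=[6.5811] v=[-0.9440]
Step 57: x=[6.5392] v=[-0.8389]
Step 58: x=[6.5026] v=[-0.7318]
Step 59: x=[6.4715] v=[-0.6230]
Step 60: x=[6.4459] v=[-0.5127]
Step 61: x=[6.4258] v=[-0.4012]
Step 62: x=[6.4114] v=[-0.2887]
Step 63: x=[6.4026] v=[-0.1756]
Step 64: x=[6.3995] v=[-0.0620]
Step 65: x=[6.4021] v=[0.0517]
First v>=0 after going negative at step 65, time=3.2500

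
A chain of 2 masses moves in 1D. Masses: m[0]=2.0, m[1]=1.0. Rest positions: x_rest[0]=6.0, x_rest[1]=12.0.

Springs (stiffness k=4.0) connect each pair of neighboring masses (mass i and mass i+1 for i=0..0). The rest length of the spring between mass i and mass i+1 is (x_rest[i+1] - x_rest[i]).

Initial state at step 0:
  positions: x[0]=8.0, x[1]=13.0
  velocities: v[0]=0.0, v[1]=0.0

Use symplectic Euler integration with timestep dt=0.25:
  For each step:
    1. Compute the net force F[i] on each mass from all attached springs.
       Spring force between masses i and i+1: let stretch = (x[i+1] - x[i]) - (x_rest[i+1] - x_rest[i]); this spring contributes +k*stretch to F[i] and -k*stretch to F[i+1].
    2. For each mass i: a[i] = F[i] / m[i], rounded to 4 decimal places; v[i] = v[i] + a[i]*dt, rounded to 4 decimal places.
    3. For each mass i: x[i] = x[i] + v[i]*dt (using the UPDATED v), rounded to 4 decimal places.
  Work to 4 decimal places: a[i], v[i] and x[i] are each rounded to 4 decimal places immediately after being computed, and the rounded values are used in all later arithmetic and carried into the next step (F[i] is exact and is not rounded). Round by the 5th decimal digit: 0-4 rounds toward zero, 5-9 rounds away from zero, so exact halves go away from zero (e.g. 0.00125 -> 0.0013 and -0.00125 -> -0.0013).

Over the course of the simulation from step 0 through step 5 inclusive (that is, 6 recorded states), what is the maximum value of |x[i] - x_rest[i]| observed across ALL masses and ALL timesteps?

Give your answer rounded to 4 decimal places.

Answer: 2.3394

Derivation:
Step 0: x=[8.0000 13.0000] v=[0.0000 0.0000]
Step 1: x=[7.8750 13.2500] v=[-0.5000 1.0000]
Step 2: x=[7.6719 13.6563] v=[-0.8125 1.6250]
Step 3: x=[7.4668 14.0665] v=[-0.8203 1.6406]
Step 4: x=[7.3367 14.3267] v=[-0.5205 1.0409]
Step 5: x=[7.3303 14.3394] v=[-0.0255 0.0509]
Max displacement = 2.3394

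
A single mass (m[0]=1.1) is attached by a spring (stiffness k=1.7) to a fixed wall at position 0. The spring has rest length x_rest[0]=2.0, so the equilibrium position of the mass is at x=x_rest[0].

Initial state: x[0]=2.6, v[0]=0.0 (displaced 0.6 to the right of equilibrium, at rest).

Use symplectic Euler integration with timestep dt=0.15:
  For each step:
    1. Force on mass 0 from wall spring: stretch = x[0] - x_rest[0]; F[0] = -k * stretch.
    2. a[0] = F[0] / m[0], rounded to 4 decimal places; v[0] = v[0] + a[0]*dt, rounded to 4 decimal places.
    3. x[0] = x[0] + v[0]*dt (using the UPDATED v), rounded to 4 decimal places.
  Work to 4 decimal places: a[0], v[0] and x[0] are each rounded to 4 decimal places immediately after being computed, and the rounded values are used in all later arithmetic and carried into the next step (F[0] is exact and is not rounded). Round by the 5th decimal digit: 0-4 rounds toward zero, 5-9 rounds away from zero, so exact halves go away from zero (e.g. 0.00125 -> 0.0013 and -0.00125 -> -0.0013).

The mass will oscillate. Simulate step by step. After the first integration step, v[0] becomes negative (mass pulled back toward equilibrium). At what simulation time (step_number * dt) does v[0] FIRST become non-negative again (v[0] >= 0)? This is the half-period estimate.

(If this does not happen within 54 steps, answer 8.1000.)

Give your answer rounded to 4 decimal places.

Step 0: x=[2.6000] v=[0.0000]
Step 1: x=[2.5791] v=[-0.1391]
Step 2: x=[2.5381] v=[-0.2734]
Step 3: x=[2.4784] v=[-0.3981]
Step 4: x=[2.4021] v=[-0.5090]
Step 5: x=[2.3118] v=[-0.6022]
Step 6: x=[2.2106] v=[-0.6745]
Step 7: x=[2.1021] v=[-0.7233]
Step 8: x=[1.9901] v=[-0.7470]
Step 9: x=[1.8784] v=[-0.7447]
Step 10: x=[1.7709] v=[-0.7165]
Step 11: x=[1.6714] v=[-0.6634]
Step 12: x=[1.5833] v=[-0.5872]
Step 13: x=[1.5097] v=[-0.4906]
Step 14: x=[1.4532] v=[-0.3769]
Step 15: x=[1.4157] v=[-0.2501]
Step 16: x=[1.3985] v=[-0.1147]
Step 17: x=[1.4022] v=[0.0247]
First v>=0 after going negative at step 17, time=2.5500

Answer: 2.5500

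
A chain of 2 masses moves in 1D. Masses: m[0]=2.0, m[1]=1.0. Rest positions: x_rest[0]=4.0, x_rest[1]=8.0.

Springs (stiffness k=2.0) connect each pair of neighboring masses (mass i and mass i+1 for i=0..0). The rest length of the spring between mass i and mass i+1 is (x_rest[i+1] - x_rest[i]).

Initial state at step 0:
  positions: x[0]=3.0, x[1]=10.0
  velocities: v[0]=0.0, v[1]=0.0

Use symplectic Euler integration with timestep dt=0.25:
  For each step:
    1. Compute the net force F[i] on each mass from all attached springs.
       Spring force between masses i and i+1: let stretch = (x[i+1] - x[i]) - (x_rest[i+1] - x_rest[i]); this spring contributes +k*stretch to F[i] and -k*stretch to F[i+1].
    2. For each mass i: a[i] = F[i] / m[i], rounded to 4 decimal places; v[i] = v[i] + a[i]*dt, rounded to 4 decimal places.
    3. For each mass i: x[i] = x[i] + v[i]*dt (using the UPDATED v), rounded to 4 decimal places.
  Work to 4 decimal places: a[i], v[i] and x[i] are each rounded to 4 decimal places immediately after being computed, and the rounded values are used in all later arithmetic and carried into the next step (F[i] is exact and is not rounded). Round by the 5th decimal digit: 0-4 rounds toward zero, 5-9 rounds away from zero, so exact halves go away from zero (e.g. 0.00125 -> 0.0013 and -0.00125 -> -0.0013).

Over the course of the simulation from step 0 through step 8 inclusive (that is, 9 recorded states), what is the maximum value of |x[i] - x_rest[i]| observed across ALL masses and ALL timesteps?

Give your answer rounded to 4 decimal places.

Answer: 2.0307

Derivation:
Step 0: x=[3.0000 10.0000] v=[0.0000 0.0000]
Step 1: x=[3.1875 9.6250] v=[0.7500 -1.5000]
Step 2: x=[3.5274 8.9453] v=[1.3594 -2.7188]
Step 3: x=[3.9559 8.0884] v=[1.7139 -3.4278]
Step 4: x=[4.3927 7.2149] v=[1.7470 -3.4941]
Step 5: x=[4.7559 6.4886] v=[1.4526 -2.9052]
Step 6: x=[4.9774 6.0457] v=[0.8858 -1.7716]
Step 7: x=[5.0156 5.9693] v=[0.1529 -0.3058]
Step 8: x=[4.8634 6.2737] v=[-0.6087 1.2174]
Max displacement = 2.0307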